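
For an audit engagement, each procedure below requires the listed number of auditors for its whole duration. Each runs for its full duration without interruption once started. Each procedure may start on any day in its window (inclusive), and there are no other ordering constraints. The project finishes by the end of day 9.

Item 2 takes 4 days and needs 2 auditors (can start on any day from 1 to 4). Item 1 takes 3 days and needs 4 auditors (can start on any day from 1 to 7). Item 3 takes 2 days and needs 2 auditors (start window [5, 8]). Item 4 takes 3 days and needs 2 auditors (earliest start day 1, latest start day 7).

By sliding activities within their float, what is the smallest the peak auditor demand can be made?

Early-start (Item 2@1, Item 1@1, Item 3@5, Item 4@1) gives peak 8: d1:8  d2:8  d3:8  d4:2  d5:2  d6:2  d7:0  d8:0  d9:0.
Shift Item 1→5, Item 3→8.
Schedule Item 2@1, Item 1@5, Item 3@8, Item 4@1: d1:4  d2:4  d3:4  d4:2  d5:4  d6:4  d7:4  d8:2  d9:2 — peak 4.
Total auditor-days = 30 over 9 days ⇒ peak ≥ ⌈30/9⌉ = 4, so 4 is optimal.

4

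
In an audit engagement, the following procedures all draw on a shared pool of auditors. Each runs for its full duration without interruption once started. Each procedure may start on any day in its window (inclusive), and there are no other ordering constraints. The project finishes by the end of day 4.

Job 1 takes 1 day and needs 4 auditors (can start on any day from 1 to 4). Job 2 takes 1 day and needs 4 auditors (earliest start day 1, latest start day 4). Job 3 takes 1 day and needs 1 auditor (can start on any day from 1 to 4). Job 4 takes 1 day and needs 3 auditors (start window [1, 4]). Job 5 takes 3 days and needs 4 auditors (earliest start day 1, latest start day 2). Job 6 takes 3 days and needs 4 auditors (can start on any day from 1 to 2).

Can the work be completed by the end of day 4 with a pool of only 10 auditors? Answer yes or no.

no

The minimum achievable peak is 11; 10 < 11, so no feasible schedule stays within the cap.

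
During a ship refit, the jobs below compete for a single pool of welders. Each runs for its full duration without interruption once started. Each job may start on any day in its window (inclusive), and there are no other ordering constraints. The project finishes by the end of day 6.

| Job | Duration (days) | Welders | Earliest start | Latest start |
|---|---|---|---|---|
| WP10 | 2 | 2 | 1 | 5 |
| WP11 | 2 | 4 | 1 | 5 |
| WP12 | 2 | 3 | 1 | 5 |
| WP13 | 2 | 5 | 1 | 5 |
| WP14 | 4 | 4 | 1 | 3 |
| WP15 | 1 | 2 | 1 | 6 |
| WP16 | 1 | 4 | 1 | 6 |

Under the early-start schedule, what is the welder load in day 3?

4

At early start, day 3 has: WP14.
Demand: 4 = 4.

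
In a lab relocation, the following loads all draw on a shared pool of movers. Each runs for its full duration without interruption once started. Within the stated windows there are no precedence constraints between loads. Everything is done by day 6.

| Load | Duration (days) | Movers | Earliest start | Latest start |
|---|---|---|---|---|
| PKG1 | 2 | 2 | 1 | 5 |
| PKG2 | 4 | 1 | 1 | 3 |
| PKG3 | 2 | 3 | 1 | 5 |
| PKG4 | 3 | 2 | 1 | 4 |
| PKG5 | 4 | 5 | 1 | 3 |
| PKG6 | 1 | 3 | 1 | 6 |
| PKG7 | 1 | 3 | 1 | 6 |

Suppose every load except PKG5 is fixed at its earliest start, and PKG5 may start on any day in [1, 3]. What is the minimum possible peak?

14

PKG5@1: d1:19  d2:13  d3:8  d4:6  d5:0  d6:0 → peak 19
PKG5@2: d1:14  d2:13  d3:8  d4:6  d5:5  d6:0 → peak 14
PKG5@3: d1:14  d2:8  d3:8  d4:6  d5:5  d6:5 → peak 14
Best is PKG5@2, peak 14.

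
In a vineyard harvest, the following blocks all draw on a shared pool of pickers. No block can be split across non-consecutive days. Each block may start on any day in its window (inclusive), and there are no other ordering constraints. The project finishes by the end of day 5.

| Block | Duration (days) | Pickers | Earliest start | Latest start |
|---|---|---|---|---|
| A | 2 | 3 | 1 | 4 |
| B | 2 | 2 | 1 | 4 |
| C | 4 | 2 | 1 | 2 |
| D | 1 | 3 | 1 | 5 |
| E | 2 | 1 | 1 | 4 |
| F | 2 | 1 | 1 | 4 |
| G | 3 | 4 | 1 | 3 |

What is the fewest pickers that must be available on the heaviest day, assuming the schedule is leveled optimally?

8

Early-start (A@1, B@1, C@1, D@1, E@1, F@1, G@1) gives peak 16: d1:16  d2:13  d3:6  d4:2  d5:0.
Shift D→5, F→3, G→3.
Schedule A@1, B@1, C@1, D@5, E@1, F@3, G@3: d1:8  d2:8  d3:7  d4:7  d5:7 — peak 8.
Total picker-days = 37 over 5 days ⇒ peak ≥ ⌈37/5⌉ = 8, so 8 is optimal.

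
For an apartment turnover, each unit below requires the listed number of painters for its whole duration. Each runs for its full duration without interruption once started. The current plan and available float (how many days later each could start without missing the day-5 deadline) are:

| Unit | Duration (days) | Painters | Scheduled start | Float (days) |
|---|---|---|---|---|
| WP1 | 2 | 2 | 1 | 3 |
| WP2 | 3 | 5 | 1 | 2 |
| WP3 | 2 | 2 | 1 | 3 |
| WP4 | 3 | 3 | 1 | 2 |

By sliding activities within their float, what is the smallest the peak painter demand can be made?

Early-start (WP1@1, WP2@1, WP3@1, WP4@1) gives peak 12: d1:12  d2:12  d3:8  d4:0  d5:0.
Shift WP3→4, WP4→3.
Schedule WP1@1, WP2@1, WP3@4, WP4@3: d1:7  d2:7  d3:8  d4:5  d5:5 — peak 8.

8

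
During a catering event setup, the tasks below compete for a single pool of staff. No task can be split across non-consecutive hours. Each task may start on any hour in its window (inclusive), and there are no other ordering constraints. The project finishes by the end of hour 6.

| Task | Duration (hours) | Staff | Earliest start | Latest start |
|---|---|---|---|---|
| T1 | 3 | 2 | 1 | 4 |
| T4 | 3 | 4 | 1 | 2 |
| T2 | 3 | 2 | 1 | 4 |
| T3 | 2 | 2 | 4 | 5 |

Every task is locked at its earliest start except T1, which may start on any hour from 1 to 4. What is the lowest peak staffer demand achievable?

6

T1@1: h1:8  h2:8  h3:8  h4:2  h5:2  h6:0 → peak 8
T1@2: h1:6  h2:8  h3:8  h4:4  h5:2  h6:0 → peak 8
T1@3: h1:6  h2:6  h3:8  h4:4  h5:4  h6:0 → peak 8
T1@4: h1:6  h2:6  h3:6  h4:4  h5:4  h6:2 → peak 6
Best is T1@4, peak 6.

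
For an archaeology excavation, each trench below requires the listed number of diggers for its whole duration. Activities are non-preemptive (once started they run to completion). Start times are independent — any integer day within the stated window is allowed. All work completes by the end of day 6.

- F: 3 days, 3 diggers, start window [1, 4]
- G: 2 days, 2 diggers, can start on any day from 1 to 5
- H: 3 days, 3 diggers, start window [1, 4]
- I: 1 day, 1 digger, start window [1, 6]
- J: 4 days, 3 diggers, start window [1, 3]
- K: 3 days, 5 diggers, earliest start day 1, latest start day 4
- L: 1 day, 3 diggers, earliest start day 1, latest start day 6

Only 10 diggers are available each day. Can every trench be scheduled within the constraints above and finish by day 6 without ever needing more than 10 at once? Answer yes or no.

yes

Schedule F@1, G@4, H@1, I@1, J@1, K@4, L@5: d1:10  d2:9  d3:9  d4:10  d5:10  d6:5 — peak 10 ≤ 10.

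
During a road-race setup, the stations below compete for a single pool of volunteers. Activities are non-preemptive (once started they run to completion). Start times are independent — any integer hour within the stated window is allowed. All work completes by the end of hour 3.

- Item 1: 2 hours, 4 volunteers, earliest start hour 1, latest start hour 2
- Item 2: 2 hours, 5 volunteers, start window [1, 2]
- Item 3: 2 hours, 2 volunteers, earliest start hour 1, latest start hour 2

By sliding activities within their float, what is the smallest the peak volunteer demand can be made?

Schedule Item 1@1, Item 2@1, Item 3@1: h1:11  h2:11  h3:0 — peak 11.
No arrangement of the 8 feasible schedules does better.

11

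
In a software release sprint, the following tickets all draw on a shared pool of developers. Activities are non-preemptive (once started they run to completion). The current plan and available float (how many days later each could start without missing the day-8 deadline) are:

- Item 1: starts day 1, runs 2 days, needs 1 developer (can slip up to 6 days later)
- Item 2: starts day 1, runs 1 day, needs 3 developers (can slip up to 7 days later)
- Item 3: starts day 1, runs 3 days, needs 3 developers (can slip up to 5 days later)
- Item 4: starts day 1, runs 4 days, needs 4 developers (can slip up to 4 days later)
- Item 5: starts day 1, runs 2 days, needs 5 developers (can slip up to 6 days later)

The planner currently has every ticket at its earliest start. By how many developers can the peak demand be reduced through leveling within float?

Early-start peak: d1:16  d2:13  d3:7  d4:4  d5:0  d6:0  d7:0  d8:0 ⇒ 16.
Leveled (Item 1@1, Item 2@1, Item 3@1, Item 4@3, Item 5@7): d1:7  d2:4  d3:7  d4:4  d5:4  d6:4  d7:5  d8:5 ⇒ 7.
Reduction 16 − 7 = 9.

9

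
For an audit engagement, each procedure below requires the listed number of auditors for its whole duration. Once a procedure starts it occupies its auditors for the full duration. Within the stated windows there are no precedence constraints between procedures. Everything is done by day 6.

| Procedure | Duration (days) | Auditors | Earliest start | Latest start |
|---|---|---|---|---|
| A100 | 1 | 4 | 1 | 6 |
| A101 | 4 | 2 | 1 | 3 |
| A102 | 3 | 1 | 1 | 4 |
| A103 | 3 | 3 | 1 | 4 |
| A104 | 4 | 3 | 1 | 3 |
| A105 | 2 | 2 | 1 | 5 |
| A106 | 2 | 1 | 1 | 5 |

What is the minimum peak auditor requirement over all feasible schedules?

8

Early-start (A100@1, A101@1, A102@1, A103@1, A104@1, A105@1, A106@1) gives peak 16: d1:16  d2:12  d3:9  d4:5  d5:0  d6:0.
Shift A103→4, A104→2, A105→2, A106→5.
Schedule A100@1, A101@1, A102@1, A103@4, A104@2, A105@2, A106@5: d1:7  d2:8  d3:8  d4:8  d5:7  d6:4 — peak 8.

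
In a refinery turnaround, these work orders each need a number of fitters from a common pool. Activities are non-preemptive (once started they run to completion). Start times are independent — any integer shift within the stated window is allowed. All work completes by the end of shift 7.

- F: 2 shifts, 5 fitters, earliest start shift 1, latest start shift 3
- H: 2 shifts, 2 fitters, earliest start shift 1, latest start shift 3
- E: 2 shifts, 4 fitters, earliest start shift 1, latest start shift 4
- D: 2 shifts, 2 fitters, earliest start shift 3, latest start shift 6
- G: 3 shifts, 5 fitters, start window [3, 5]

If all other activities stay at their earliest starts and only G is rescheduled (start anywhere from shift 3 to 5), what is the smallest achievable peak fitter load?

G@3: s1:11  s2:11  s3:7  s4:7  s5:5  s6:0  s7:0 → peak 11
G@4: s1:11  s2:11  s3:2  s4:7  s5:5  s6:5  s7:0 → peak 11
G@5: s1:11  s2:11  s3:2  s4:2  s5:5  s6:5  s7:5 → peak 11
Best is G@3, peak 11.

11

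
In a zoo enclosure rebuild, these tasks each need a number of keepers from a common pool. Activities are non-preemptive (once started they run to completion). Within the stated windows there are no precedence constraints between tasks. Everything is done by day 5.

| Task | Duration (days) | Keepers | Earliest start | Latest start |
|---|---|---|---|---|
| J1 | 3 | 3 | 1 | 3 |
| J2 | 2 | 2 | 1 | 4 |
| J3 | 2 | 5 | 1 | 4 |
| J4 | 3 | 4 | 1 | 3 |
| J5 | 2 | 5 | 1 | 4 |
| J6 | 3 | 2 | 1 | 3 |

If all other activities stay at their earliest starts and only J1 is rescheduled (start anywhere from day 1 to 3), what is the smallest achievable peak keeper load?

18

J1@1: d1:21  d2:21  d3:9  d4:0  d5:0 → peak 21
J1@2: d1:18  d2:21  d3:9  d4:3  d5:0 → peak 21
J1@3: d1:18  d2:18  d3:9  d4:3  d5:3 → peak 18
Best is J1@3, peak 18.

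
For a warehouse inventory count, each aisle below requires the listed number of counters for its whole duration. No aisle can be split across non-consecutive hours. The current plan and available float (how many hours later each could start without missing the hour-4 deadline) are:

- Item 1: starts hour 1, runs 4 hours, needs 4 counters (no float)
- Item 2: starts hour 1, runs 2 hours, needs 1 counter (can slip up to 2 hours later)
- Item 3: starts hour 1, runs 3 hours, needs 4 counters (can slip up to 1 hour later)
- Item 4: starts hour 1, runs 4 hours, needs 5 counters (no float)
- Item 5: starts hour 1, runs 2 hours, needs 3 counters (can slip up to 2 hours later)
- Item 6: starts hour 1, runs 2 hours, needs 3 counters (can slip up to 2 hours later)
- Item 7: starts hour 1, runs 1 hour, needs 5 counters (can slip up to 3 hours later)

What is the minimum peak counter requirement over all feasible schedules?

Early-start (Item 1@1, Item 2@1, Item 3@1, Item 4@1, Item 5@1, Item 6@1, Item 7@1) gives peak 25: h1:25  h2:20  h3:13  h4:9.
Shift Item 6→3, Item 7→4.
Schedule Item 1@1, Item 2@1, Item 3@1, Item 4@1, Item 5@1, Item 6@3, Item 7@4: h1:17  h2:17  h3:16  h4:17 — peak 17.
Total counter-hours = 67 over 4 hours ⇒ peak ≥ ⌈67/4⌉ = 17, so 17 is optimal.

17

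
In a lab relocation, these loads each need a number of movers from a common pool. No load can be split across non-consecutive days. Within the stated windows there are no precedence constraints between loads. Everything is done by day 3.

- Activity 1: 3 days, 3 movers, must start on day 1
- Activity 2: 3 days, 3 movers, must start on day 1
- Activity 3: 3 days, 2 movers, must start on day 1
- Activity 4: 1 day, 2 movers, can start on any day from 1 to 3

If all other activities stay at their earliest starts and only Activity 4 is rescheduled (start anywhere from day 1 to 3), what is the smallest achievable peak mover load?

Activity 4@1: d1:10  d2:8  d3:8 → peak 10
Activity 4@2: d1:8  d2:10  d3:8 → peak 10
Activity 4@3: d1:8  d2:8  d3:10 → peak 10
Best is Activity 4@1, peak 10.

10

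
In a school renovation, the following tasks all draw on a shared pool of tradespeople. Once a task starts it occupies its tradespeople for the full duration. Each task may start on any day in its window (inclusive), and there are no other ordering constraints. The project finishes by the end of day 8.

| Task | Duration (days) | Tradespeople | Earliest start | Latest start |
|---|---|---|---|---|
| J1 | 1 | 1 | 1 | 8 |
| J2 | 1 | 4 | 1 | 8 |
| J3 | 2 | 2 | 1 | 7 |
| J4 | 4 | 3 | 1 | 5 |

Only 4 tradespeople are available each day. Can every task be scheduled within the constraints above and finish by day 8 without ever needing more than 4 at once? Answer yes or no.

yes

Schedule J1@1, J2@2, J3@3, J4@5: d1:1  d2:4  d3:2  d4:2  d5:3  d6:3  d7:3  d8:3 — peak 4 ≤ 4.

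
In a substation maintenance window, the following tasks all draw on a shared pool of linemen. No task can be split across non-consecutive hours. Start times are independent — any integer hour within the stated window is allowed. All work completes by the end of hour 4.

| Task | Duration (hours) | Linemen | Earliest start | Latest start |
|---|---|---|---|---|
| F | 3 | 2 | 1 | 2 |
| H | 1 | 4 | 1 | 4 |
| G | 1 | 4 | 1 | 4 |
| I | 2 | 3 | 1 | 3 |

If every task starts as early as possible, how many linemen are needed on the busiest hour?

Early-start schedule: F@1, H@1, G@1, I@1.
Load per hour: hour 1: 13, hour 2: 5, hour 3: 2, hour 4: 0.
Peak is 13.

13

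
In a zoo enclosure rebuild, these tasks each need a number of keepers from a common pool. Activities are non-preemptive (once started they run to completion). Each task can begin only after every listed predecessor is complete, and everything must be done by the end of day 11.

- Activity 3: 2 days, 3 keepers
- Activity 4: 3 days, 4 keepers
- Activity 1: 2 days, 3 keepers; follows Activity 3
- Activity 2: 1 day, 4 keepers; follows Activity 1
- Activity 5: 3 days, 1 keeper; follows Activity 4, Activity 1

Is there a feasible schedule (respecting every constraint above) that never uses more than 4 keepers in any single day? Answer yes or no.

yes

Schedule Activity 3@1, Activity 4@3, Activity 1@6, Activity 2@8, Activity 5@9: d1:3  d2:3  d3:4  d4:4  d5:4  d6:3  d7:3  d8:4  d9:1  d10:1  d11:1 — peak 4 ≤ 4.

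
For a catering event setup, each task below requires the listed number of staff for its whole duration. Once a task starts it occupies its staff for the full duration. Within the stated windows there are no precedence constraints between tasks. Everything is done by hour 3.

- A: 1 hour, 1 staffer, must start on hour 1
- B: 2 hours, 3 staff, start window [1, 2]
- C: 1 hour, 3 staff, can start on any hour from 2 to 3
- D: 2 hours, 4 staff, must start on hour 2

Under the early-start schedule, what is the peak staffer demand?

10

Early-start schedule: A@1, B@1, C@2, D@2.
Load per hour: hour 1: 4, hour 2: 10, hour 3: 4.
Peak is 10.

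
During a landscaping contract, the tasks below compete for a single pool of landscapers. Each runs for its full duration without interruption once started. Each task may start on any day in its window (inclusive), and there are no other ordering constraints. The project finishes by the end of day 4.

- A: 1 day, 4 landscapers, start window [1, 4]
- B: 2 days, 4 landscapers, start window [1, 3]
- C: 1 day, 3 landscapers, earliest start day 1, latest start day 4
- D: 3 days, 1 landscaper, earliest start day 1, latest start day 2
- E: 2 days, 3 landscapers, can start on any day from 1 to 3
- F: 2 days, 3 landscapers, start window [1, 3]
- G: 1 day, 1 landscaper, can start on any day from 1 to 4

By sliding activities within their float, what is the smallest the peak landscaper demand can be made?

Early-start (A@1, B@1, C@1, D@1, E@1, F@1, G@1) gives peak 19: d1:19  d2:11  d3:1  d4:0.
Shift C→2, D→2, E→3, F→3, G→3.
Schedule A@1, B@1, C@2, D@2, E@3, F@3, G@3: d1:8  d2:8  d3:8  d4:7 — peak 8.
Total landscaper-days = 31 over 4 days ⇒ peak ≥ ⌈31/4⌉ = 8, so 8 is optimal.

8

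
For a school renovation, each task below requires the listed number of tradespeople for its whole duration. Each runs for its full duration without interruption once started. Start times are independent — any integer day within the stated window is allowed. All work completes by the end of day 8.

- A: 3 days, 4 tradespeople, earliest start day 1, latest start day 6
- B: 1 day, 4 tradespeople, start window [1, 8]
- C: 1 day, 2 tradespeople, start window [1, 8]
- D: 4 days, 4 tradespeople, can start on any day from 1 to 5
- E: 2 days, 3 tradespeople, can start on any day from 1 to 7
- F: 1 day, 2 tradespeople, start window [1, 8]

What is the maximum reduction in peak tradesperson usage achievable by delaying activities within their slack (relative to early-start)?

12

Early-start peak: d1:19  d2:11  d3:8  d4:4  d5:0  d6:0  d7:0  d8:0 ⇒ 19.
Leveled (A@1, B@4, C@1, D@5, E@2, F@4): d1:6  d2:7  d3:7  d4:6  d5:4  d6:4  d7:4  d8:4 ⇒ 7.
Reduction 19 − 7 = 12.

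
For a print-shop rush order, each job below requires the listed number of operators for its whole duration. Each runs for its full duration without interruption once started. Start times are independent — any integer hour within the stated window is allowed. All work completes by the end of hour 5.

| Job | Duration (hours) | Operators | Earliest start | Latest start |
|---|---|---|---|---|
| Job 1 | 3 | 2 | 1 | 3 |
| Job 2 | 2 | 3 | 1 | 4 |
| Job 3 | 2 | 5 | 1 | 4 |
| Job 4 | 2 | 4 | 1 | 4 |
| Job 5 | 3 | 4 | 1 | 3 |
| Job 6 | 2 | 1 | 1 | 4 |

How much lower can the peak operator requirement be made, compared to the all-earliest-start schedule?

9

Early-start peak: h1:19  h2:19  h3:6  h4:0  h5:0 ⇒ 19.
Leveled (Job 1@1, Job 2@1, Job 3@1, Job 4@3, Job 5@3, Job 6@4): h1:10  h2:10  h3:10  h4:9  h5:5 ⇒ 10.
Reduction 19 − 10 = 9.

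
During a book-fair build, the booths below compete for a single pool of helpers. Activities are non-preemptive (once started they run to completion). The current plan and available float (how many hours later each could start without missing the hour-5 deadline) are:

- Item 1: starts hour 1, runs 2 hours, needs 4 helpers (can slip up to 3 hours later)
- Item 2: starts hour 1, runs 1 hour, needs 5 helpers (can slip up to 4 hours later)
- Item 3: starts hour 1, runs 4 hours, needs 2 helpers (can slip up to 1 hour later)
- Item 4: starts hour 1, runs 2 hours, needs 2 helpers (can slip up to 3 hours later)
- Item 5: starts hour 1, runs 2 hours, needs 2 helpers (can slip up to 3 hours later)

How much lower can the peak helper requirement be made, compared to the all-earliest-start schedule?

9

Early-start peak: h1:15  h2:10  h3:2  h4:2  h5:0 ⇒ 15.
Leveled (Item 1@1, Item 2@5, Item 3@1, Item 4@3, Item 5@3): h1:6  h2:6  h3:6  h4:6  h5:5 ⇒ 6.
Reduction 15 − 6 = 9.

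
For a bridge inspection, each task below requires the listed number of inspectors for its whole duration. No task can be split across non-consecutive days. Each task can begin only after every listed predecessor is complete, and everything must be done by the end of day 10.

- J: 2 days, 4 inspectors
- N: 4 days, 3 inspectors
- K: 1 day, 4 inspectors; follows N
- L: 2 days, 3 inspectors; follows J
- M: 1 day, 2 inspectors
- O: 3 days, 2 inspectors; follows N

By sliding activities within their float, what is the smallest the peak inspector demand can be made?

5

Early-start (J@1, N@1, K@5, L@3, M@1, O@5) gives peak 9: d1:9  d2:7  d3:6  d4:6  d5:6  d6:2  d7:2  d8:0  d9:0  d10:0.
Shift N→3, K→7, L→8, M→3, O→8.
Schedule J@1, N@3, K@7, L@8, M@3, O@8: d1:4  d2:4  d3:5  d4:3  d5:3  d6:3  d7:4  d8:5  d9:5  d10:2 — peak 5.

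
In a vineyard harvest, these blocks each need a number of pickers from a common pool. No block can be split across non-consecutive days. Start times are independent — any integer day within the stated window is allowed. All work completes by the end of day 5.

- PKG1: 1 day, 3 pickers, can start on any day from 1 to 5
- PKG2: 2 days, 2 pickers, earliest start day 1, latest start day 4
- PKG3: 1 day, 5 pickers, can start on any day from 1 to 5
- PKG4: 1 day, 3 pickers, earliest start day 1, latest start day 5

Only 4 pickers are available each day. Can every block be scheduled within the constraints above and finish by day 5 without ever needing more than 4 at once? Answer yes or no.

no

The minimum achievable peak is 5; 4 < 5, so no feasible schedule stays within the cap.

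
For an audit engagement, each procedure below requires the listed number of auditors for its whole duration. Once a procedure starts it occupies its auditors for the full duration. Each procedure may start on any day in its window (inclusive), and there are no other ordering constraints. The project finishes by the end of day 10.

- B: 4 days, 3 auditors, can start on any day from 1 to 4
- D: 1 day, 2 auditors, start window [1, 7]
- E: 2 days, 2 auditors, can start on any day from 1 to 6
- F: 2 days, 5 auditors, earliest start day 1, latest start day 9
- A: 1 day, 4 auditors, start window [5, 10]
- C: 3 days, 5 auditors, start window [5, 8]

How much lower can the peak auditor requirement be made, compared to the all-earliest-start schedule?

7

Early-start peak: d1:12  d2:10  d3:3  d4:3  d5:9  d6:5  d7:5  d8:0  d9:0  d10:0 ⇒ 12.
Leveled (B@1, D@1, E@2, F@5, A@7, C@8): d1:5  d2:5  d3:5  d4:3  d5:5  d6:5  d7:4  d8:5  d9:5  d10:5 ⇒ 5.
Reduction 12 − 5 = 7.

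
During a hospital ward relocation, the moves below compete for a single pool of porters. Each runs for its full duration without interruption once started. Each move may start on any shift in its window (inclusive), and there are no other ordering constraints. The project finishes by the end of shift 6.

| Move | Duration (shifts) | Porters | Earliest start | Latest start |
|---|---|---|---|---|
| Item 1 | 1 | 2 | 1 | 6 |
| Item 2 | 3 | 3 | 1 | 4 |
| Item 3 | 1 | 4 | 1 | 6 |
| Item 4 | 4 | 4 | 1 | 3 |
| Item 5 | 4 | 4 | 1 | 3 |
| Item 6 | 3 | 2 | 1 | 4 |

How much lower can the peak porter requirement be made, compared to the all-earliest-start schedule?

Early-start peak: s1:19  s2:13  s3:13  s4:8  s5:0  s6:0 ⇒ 19.
Leveled (Item 1@1, Item 2@1, Item 3@1, Item 4@2, Item 5@2, Item 6@4): s1:9  s2:11  s3:11  s4:10  s5:10  s6:2 ⇒ 11.
Reduction 19 − 11 = 8.

8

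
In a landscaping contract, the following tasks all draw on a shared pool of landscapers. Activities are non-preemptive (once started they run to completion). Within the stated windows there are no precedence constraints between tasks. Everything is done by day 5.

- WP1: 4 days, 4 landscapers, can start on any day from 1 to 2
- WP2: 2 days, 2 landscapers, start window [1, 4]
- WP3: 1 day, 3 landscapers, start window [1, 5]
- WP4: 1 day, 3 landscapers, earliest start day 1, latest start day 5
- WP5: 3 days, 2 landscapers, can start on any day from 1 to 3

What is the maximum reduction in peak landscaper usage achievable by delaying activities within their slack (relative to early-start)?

Early-start peak: d1:14  d2:8  d3:6  d4:4  d5:0 ⇒ 14.
Leveled (WP1@1, WP2@1, WP3@4, WP4@5, WP5@1): d1:8  d2:8  d3:6  d4:7  d5:3 ⇒ 8.
Reduction 14 − 8 = 6.

6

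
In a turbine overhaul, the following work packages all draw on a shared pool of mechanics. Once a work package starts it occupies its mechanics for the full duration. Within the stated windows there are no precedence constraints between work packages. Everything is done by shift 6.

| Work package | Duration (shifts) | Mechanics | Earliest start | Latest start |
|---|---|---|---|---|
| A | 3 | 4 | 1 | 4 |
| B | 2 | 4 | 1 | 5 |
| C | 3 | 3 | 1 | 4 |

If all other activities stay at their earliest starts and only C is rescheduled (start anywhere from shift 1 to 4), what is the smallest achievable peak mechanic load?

8

C@1: s1:11  s2:11  s3:7  s4:0  s5:0  s6:0 → peak 11
C@2: s1:8  s2:11  s3:7  s4:3  s5:0  s6:0 → peak 11
C@3: s1:8  s2:8  s3:7  s4:3  s5:3  s6:0 → peak 8
C@4: s1:8  s2:8  s3:4  s4:3  s5:3  s6:3 → peak 8
Best is C@3, peak 8.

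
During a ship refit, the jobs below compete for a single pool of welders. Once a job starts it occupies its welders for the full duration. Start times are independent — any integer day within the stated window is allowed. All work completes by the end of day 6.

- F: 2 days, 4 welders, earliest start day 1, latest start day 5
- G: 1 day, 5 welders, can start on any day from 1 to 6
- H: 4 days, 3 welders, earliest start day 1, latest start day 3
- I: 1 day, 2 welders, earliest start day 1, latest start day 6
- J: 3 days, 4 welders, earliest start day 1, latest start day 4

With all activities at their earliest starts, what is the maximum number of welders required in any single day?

18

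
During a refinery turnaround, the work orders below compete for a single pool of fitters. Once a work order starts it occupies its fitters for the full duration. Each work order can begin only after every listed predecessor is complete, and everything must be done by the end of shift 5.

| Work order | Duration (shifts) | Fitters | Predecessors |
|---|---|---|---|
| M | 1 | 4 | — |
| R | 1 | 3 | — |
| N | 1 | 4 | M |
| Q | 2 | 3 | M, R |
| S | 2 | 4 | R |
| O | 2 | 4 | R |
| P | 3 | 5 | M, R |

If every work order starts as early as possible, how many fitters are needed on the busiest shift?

20

Early-start schedule: M@1, R@1, N@2, Q@2, S@2, O@2, P@2.
Load per shift: shift 1: 7, shift 2: 20, shift 3: 16, shift 4: 5, shift 5: 0.
Peak is 20.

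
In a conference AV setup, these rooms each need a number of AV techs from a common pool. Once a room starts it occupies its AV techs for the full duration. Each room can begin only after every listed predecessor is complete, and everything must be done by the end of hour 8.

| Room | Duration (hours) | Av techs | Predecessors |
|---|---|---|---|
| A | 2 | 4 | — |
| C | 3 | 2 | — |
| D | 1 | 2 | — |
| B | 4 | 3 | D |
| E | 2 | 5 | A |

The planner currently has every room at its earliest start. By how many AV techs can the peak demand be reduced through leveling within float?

4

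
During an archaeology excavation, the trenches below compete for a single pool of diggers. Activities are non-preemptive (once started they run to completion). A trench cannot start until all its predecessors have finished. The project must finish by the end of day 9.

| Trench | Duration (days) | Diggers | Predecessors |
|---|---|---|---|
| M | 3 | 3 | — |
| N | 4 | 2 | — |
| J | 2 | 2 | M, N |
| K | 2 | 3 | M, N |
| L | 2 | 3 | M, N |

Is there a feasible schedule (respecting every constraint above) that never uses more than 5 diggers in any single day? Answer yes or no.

yes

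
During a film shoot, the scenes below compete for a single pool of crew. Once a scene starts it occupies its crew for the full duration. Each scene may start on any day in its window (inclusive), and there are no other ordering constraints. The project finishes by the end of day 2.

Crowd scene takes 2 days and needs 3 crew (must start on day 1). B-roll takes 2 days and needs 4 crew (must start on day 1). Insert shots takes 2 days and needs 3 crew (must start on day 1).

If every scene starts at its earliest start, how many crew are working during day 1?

At early start, day 1 has: Crowd scene, B-roll, Insert shots.
Demand: 3 + 4 + 3 = 10.

10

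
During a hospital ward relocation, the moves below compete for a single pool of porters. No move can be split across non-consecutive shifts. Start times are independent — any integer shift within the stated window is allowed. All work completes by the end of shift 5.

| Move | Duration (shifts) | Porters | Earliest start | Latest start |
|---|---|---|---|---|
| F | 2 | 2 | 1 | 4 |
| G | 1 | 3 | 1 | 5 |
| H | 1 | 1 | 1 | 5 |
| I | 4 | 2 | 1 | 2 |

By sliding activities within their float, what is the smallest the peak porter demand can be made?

4

Early-start (F@1, G@1, H@1, I@1) gives peak 8: s1:8  s2:4  s3:2  s4:2  s5:0.
Shift G→5, H→3.
Schedule F@1, G@5, H@3, I@1: s1:4  s2:4  s3:3  s4:2  s5:3 — peak 4.
Total porter-shifts = 16 over 5 shifts ⇒ peak ≥ ⌈16/5⌉ = 4, so 4 is optimal.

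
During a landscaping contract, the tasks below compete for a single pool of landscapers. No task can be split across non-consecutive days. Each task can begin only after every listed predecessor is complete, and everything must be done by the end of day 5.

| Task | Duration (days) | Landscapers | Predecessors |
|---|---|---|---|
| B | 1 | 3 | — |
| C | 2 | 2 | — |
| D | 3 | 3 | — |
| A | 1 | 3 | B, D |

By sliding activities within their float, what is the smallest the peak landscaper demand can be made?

5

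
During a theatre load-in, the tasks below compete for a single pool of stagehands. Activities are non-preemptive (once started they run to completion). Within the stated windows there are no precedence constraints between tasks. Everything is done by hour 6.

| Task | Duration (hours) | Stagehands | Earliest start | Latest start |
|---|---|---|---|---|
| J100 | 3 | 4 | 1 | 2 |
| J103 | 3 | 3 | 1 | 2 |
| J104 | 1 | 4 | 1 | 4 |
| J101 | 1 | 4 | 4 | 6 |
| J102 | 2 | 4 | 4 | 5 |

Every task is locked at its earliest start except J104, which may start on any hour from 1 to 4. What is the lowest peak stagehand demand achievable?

11

J104@1: h1:11  h2:7  h3:7  h4:8  h5:4  h6:0 → peak 11
J104@2: h1:7  h2:11  h3:7  h4:8  h5:4  h6:0 → peak 11
J104@3: h1:7  h2:7  h3:11  h4:8  h5:4  h6:0 → peak 11
J104@4: h1:7  h2:7  h3:7  h4:12  h5:4  h6:0 → peak 12
Best is J104@1, peak 11.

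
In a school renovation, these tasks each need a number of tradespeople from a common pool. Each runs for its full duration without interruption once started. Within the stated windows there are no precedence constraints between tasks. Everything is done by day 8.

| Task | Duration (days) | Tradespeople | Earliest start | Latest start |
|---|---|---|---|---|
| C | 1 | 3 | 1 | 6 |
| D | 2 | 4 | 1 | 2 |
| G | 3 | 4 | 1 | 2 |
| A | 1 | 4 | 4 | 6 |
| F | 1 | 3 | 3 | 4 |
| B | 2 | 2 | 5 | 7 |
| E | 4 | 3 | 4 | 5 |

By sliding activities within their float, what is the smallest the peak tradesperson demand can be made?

8

Early-start (C@1, D@1, G@1, A@4, F@3, B@5, E@4) gives peak 11: d1:11  d2:8  d3:7  d4:7  d5:5  d6:5  d7:3  d8:0.
Shift G→2, E→5.
Schedule C@1, D@1, G@2, A@4, F@3, B@5, E@5: d1:7  d2:8  d3:7  d4:8  d5:5  d6:5  d7:3  d8:3 — peak 8.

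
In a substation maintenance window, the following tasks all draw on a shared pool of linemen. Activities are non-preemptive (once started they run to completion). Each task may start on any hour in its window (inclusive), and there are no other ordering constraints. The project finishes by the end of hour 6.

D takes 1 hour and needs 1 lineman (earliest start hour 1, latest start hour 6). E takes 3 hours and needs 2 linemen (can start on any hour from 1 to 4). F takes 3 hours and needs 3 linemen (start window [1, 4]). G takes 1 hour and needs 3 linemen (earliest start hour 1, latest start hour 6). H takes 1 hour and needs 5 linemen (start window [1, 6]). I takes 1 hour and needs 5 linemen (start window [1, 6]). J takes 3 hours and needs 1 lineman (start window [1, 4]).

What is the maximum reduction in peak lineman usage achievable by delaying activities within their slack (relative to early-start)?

14

Early-start peak: h1:20  h2:6  h3:6  h4:0  h5:0  h6:0 ⇒ 20.
Leveled (D@1, E@1, F@1, G@4, H@5, I@6, J@2): h1:6  h2:6  h3:6  h4:4  h5:5  h6:5 ⇒ 6.
Reduction 20 − 6 = 14.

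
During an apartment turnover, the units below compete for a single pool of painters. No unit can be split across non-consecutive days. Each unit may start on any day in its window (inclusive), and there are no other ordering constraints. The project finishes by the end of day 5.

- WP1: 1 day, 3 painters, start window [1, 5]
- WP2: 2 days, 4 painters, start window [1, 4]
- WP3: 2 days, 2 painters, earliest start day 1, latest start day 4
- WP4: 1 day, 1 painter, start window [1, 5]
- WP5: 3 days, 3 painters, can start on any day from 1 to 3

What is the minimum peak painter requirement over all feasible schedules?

6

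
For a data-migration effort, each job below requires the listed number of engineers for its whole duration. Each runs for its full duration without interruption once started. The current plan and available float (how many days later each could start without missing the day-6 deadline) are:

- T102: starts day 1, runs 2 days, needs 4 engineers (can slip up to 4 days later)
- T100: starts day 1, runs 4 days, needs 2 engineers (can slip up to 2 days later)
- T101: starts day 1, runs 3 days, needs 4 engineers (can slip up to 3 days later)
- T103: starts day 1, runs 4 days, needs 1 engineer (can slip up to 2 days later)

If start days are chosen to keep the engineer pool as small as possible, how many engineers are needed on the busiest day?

Early-start (T102@1, T100@1, T101@1, T103@1) gives peak 11: d1:11  d2:11  d3:7  d4:3  d5:0  d6:0.
Shift T101→3.
Schedule T102@1, T100@1, T101@3, T103@1: d1:7  d2:7  d3:7  d4:7  d5:4  d6:0 — peak 7.

7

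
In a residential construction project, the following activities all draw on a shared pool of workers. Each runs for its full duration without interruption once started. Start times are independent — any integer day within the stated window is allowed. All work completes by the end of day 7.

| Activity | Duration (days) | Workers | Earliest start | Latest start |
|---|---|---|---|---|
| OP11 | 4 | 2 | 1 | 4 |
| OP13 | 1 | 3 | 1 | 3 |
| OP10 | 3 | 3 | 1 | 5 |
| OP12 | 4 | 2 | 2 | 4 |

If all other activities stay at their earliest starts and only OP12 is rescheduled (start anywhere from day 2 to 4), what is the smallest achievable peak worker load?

8

OP12@2: d1:8  d2:7  d3:7  d4:4  d5:2  d6:0  d7:0 → peak 8
OP12@3: d1:8  d2:5  d3:7  d4:4  d5:2  d6:2  d7:0 → peak 8
OP12@4: d1:8  d2:5  d3:5  d4:4  d5:2  d6:2  d7:2 → peak 8
Best is OP12@2, peak 8.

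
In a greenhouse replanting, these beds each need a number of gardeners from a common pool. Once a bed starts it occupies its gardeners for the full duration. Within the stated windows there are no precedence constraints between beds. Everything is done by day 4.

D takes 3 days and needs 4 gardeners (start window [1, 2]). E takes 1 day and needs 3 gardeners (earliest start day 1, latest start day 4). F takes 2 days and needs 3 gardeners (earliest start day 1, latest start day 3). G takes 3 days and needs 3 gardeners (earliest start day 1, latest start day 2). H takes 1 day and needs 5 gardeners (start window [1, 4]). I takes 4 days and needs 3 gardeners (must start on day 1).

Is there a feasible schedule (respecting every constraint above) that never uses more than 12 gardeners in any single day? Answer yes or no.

The minimum achievable peak is 13; 12 < 13, so no feasible schedule stays within the cap.

no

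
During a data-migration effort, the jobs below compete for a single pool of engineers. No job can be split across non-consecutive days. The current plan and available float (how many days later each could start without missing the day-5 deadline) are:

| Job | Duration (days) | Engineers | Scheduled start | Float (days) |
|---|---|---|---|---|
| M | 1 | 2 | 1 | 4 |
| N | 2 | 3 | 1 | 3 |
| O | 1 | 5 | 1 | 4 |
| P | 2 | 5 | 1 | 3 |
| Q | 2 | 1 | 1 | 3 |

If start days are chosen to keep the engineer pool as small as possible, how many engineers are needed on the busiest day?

6

Early-start (M@1, N@1, O@1, P@1, Q@1) gives peak 16: d1:16  d2:9  d3:0  d4:0  d5:0.
Shift O→3, P→4.
Schedule M@1, N@1, O@3, P@4, Q@1: d1:6  d2:4  d3:5  d4:5  d5:5 — peak 6.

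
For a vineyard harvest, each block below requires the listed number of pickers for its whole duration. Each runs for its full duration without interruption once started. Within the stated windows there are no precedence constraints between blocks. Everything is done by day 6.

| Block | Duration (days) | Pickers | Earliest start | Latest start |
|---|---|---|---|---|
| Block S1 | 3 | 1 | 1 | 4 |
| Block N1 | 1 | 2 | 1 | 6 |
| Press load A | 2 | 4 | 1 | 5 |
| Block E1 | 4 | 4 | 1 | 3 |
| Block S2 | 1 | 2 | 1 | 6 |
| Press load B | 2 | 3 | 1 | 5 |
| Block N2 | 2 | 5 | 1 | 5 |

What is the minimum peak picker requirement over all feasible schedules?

8

Early-start (Block S1@1, Block N1@1, Press load A@1, Block E1@1, Block S2@1, Press load B@1, Block N2@1) gives peak 21: d1:21  d2:17  d3:5  d4:4  d5:0  d6:0.
Shift Press load A→5, Block E1→3, Block S2→2, Press load B→3.
Schedule Block S1@1, Block N1@1, Press load A@5, Block E1@3, Block S2@2, Press load B@3, Block N2@1: d1:8  d2:8  d3:8  d4:7  d5:8  d6:8 — peak 8.
Total picker-days = 47 over 6 days ⇒ peak ≥ ⌈47/6⌉ = 8, so 8 is optimal.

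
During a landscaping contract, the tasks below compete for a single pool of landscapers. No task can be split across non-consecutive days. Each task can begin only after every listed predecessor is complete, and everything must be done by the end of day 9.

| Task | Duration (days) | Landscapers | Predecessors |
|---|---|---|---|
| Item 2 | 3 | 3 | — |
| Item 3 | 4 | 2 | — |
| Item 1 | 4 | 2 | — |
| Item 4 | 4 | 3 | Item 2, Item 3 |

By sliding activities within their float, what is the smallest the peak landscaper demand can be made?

5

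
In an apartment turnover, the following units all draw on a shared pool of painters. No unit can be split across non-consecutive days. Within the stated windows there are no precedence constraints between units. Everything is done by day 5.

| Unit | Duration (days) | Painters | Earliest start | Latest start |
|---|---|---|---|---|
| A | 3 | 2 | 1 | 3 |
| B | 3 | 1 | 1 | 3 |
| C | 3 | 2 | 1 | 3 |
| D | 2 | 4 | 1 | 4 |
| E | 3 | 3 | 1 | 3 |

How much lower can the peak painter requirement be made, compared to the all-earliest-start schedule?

Early-start peak: d1:12  d2:12  d3:8  d4:0  d5:0 ⇒ 12.
Leveled (A@1, B@1, C@1, D@4, E@1): d1:8  d2:8  d3:8  d4:4  d5:4 ⇒ 8.
Reduction 12 − 8 = 4.

4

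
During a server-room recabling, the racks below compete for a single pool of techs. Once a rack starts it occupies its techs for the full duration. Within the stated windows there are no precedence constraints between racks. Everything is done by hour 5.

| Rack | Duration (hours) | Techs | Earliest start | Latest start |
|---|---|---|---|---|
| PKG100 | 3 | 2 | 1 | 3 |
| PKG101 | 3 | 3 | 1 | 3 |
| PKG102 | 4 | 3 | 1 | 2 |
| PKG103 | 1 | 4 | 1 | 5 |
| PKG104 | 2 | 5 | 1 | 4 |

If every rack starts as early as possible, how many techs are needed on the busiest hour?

Early-start schedule: PKG100@1, PKG101@1, PKG102@1, PKG103@1, PKG104@1.
Load per hour: hour 1: 17, hour 2: 13, hour 3: 8, hour 4: 3, hour 5: 0.
Peak is 17.

17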